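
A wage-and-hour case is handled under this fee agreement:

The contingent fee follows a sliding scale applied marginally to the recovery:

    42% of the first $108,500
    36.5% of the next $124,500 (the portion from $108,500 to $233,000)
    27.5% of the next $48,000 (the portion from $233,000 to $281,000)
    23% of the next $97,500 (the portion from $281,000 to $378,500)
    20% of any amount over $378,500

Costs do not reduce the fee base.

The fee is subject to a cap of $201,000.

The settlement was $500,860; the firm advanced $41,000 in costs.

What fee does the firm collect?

$151,109.50

Fee base is the gross recovery, $500,860; costs are reimbursed separately.
First $108,500 at 42% = $45,570.00
Next $124,500 at 36.5% = $45,442.50
Next $48,000 at 27.5% = $13,200.00
Next $97,500 at 23% = $22,425.00
Remaining $122,360 at 20% = $24,472.00
Fee: $45,570.00 + $45,442.50 + $13,200.00 + $22,425.00 + $24,472.00 = $151,109.50
$151,109.50 is under the $201,000 cap.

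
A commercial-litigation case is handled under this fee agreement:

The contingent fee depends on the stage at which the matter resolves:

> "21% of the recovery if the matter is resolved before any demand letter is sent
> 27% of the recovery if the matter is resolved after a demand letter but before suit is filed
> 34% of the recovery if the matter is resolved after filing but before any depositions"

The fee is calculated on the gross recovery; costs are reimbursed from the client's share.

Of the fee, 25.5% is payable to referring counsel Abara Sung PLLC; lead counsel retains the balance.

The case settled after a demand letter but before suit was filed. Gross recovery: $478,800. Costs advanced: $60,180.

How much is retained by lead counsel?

Fee base is the gross recovery, $478,800; costs are reimbursed separately.
The matter settled after a demand letter but before suit was filed, so the 27% rate applies.
$478,800 × 27% = $129,276.00
Referral share: 25.5% of $129,276.00 = $32,965.38; lead counsel retains $129,276.00 − $32,965.38 = $96,310.62.

$96,310.62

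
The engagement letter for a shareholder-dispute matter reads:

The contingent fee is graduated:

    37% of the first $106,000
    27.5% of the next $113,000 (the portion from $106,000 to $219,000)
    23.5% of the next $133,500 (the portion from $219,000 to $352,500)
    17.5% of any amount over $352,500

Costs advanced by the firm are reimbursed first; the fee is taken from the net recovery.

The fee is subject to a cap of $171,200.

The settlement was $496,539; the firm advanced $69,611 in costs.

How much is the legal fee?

Fee base (net of costs): $496,539 − $69,611 = $426,928
First $106,000 at 37% = $39,220.00
Next $113,000 at 27.5% = $31,075.00
Next $133,500 at 23.5% = $31,372.50
Remaining $74,428 at 17.5% = $13,024.90
Fee: $39,220.00 + $31,075.00 + $31,372.50 + $13,024.90 = $114,692.40
$114,692.40 is under the $171,200 cap.

$114,692.40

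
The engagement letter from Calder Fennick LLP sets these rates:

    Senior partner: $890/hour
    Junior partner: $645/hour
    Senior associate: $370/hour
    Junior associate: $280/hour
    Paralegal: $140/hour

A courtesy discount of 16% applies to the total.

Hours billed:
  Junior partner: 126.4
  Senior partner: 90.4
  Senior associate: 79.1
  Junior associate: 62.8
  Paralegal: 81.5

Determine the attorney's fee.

Senior partner: 90.4 × $890 = $80,456.00
Junior partner: 126.4 × $645 = $81,528.00
Senior associate: 79.1 × $370 = $29,267.00
Junior associate: 62.8 × $280 = $17,584.00
Paralegal: 81.5 × $140 = $11,410.00
Subtotal: $220,245.00
Less 16% discount: −$35,239.20
Total: $220,245.00 − $35,239.20 = $185,005.80

$185,005.80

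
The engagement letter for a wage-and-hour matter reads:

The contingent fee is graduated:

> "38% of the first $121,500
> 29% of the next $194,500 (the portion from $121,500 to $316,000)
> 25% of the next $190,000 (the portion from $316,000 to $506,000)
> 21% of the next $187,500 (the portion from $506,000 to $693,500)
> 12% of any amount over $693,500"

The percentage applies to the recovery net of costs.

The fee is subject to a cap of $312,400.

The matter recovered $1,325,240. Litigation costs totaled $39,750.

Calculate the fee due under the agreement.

Fee base (net of costs): $1,325,240 − $39,750 = $1,285,490
First $121,500 at 38% = $46,170.00
Next $194,500 at 29% = $56,405.00
Next $190,000 at 25% = $47,500.00
Next $187,500 at 21% = $39,375.00
Remaining $591,990 at 12% = $71,038.80
Fee: $46,170.00 + $56,405.00 + $47,500.00 + $39,375.00 + $71,038.80 = $260,488.80
$260,488.80 is under the $312,400 cap.

$260,488.80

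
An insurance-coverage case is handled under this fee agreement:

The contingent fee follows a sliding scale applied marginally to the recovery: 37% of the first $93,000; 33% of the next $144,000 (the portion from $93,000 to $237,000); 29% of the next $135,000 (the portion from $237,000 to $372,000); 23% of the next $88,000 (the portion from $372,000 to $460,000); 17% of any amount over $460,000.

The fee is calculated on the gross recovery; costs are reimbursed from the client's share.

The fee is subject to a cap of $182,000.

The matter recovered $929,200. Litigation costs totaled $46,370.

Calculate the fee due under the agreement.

$182,000.00

Fee base is the gross recovery, $929,200; costs are reimbursed separately.
First $93,000 at 37% = $34,410.00
Next $144,000 at 33% = $47,520.00
Next $135,000 at 29% = $39,150.00
Next $88,000 at 23% = $20,240.00
Remaining $469,200 at 17% = $79,764.00
Fee: $34,410.00 + $47,520.00 + $39,150.00 + $20,240.00 + $79,764.00 = $221,084.00
$221,084.00 exceeds the $182,000 cap, so the fee is capped at $182,000.00.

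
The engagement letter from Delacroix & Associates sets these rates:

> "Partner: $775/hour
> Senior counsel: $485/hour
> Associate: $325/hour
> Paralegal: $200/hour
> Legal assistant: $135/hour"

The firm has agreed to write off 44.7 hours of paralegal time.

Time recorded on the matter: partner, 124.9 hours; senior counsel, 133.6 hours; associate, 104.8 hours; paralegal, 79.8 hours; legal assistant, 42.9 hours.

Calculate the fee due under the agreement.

$208,465.00

Partner: 124.9 × $775 = $96,797.50
Senior counsel: 133.6 × $485 = $64,796.00
Associate: 104.8 × $325 = $34,060.00
Paralegal: 79.8 × $200 = $15,960.00
Legal assistant: 42.9 × $135 = $5,791.50
Subtotal: $217,405.00
Write-off: 44.7 × $200 = $8,940.00
Total: $217,405.00 − $8,940.00 = $208,465.00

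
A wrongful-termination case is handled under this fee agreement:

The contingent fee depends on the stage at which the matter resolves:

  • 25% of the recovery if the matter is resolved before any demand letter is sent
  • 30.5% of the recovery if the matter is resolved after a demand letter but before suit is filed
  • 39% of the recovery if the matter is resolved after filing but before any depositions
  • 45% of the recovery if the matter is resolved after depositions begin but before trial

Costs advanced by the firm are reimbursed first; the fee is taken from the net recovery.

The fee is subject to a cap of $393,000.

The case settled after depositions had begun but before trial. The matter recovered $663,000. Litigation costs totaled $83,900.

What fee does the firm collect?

Fee base (net of costs): $663,000 − $83,900 = $579,100
The matter settled after depositions had begun but before trial, so the 45% rate applies.
$579,100 × 45% = $260,595.00
$260,595.00 is under the $393,000 cap.

$260,595.00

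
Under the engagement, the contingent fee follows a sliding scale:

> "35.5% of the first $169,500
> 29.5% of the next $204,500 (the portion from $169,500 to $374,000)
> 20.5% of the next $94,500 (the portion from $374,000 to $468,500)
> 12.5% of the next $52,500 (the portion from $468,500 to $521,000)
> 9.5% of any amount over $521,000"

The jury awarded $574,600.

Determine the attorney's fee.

First $169,500 at 35.5% = $60,172.50
Next $204,500 at 29.5% = $60,327.50
Next $94,500 at 20.5% = $19,372.50
Next $52,500 at 12.5% = $6,562.50
Remaining $53,600 at 9.5% = $5,092.00
Fee: $60,172.50 + $60,327.50 + $19,372.50 + $6,562.50 + $5,092.00 = $151,527.00

$151,527.00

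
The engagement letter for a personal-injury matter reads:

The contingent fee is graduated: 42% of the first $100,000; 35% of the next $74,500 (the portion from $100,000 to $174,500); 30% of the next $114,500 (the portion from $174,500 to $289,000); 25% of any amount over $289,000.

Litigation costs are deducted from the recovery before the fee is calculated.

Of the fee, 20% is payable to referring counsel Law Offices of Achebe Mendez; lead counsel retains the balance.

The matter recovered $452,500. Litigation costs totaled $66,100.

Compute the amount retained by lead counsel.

$101,420.00

Fee base (net of costs): $452,500 − $66,100 = $386,400
First $100,000 at 42% = $42,000.00
Next $74,500 at 35% = $26,075.00
Next $114,500 at 30% = $34,350.00
Remaining $97,400 at 25% = $24,350.00
Fee: $42,000.00 + $26,075.00 + $34,350.00 + $24,350.00 = $126,775.00
Referral share: 20% of $126,775.00 = $25,355.00; lead counsel retains $126,775.00 − $25,355.00 = $101,420.00.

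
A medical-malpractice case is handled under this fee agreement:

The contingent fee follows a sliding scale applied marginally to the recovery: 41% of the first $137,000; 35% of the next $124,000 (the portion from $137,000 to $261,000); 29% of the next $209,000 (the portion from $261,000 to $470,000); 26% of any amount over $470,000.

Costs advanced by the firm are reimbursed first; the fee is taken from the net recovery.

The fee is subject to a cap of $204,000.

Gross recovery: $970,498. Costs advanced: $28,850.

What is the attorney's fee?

$204,000.00

Fee base (net of costs): $970,498 − $28,850 = $941,648
First $137,000 at 41% = $56,170.00
Next $124,000 at 35% = $43,400.00
Next $209,000 at 29% = $60,610.00
Remaining $471,648 at 26% = $122,628.48
Fee: $56,170.00 + $43,400.00 + $60,610.00 + $122,628.48 = $282,808.48
$282,808.48 exceeds the $204,000 cap, so the fee is capped at $204,000.00.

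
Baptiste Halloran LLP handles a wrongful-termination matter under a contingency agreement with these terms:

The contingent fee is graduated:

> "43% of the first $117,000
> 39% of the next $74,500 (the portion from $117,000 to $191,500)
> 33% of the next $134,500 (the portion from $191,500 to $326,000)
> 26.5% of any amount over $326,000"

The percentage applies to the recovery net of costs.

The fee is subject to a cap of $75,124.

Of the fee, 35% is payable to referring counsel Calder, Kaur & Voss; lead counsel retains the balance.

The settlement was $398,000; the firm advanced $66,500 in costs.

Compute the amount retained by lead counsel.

Fee base (net of costs): $398,000 − $66,500 = $331,500
First $117,000 at 43% = $50,310.00
Next $74,500 at 39% = $29,055.00
Next $134,500 at 33% = $44,385.00
Remaining $5,500 at 26.5% = $1,457.50
Fee: $50,310.00 + $29,055.00 + $44,385.00 + $1,457.50 = $125,207.50
$125,207.50 exceeds the $75,124 cap, so the fee is capped at $75,124.00.
Referral share: 35% of $75,124.00 = $26,293.40; lead counsel retains $75,124.00 − $26,293.40 = $48,830.60.

$48,830.60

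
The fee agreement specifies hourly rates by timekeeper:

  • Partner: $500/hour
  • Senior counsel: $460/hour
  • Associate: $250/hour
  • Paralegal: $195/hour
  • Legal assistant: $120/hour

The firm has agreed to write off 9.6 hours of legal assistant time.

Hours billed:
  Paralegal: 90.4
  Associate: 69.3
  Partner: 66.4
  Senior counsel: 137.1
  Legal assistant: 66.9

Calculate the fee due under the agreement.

$138,095.00

Partner: 66.4 × $500 = $33,200.00
Senior counsel: 137.1 × $460 = $63,066.00
Associate: 69.3 × $250 = $17,325.00
Paralegal: 90.4 × $195 = $17,628.00
Legal assistant: 66.9 × $120 = $8,028.00
Subtotal: $139,247.00
Write-off: 9.6 × $120 = $1,152.00
Total: $139,247.00 − $1,152.00 = $138,095.00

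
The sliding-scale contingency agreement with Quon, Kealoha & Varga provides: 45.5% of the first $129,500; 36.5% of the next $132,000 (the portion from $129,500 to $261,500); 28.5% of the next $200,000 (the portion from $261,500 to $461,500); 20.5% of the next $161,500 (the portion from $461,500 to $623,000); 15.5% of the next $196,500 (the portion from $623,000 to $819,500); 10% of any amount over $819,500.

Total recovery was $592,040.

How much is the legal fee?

$190,863.20

First $129,500 at 45.5% = $58,922.50
Next $132,000 at 36.5% = $48,180.00
Next $200,000 at 28.5% = $57,000.00
Remaining $130,540 at 20.5% = $26,760.70
Fee: $58,922.50 + $48,180.00 + $57,000.00 + $26,760.70 = $190,863.20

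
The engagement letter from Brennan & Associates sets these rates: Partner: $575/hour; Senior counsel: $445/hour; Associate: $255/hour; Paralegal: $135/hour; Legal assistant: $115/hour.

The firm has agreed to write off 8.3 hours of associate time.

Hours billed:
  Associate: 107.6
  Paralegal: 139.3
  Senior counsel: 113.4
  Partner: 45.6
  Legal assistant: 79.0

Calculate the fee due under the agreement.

$129,895.00

Partner: 45.6 × $575 = $26,220.00
Senior counsel: 113.4 × $445 = $50,463.00
Associate: 107.6 × $255 = $27,438.00
Paralegal: 139.3 × $135 = $18,805.50
Legal assistant: 79.0 × $115 = $9,085.00
Subtotal: $132,011.50
Write-off: 8.3 × $255 = $2,116.50
Total: $132,011.50 − $2,116.50 = $129,895.00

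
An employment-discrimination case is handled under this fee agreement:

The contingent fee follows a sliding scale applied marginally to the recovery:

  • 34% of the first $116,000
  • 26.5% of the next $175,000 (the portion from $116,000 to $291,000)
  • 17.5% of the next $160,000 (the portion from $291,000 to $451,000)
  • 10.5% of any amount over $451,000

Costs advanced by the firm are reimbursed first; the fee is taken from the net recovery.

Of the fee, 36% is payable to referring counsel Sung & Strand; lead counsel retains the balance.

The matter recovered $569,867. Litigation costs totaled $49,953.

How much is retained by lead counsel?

Fee base (net of costs): $569,867 − $49,953 = $519,914
First $116,000 at 34% = $39,440.00
Next $175,000 at 26.5% = $46,375.00
Next $160,000 at 17.5% = $28,000.00
Remaining $68,914 at 10.5% = $7,235.97
Fee: $39,440.00 + $46,375.00 + $28,000.00 + $7,235.97 = $121,050.97
Referral share: 36% of $121,050.97 = $43,578.35; lead counsel retains $121,050.97 − $43,578.35 = $77,472.62.

$77,472.62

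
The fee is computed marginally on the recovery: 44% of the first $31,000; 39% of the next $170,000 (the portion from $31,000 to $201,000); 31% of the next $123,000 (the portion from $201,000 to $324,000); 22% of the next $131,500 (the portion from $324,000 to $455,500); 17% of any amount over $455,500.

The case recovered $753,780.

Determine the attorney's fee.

$197,707.60

First $31,000 at 44% = $13,640.00
Next $170,000 at 39% = $66,300.00
Next $123,000 at 31% = $38,130.00
Next $131,500 at 22% = $28,930.00
Remaining $298,280 at 17% = $50,707.60
Fee: $13,640.00 + $66,300.00 + $38,130.00 + $28,930.00 + $50,707.60 = $197,707.60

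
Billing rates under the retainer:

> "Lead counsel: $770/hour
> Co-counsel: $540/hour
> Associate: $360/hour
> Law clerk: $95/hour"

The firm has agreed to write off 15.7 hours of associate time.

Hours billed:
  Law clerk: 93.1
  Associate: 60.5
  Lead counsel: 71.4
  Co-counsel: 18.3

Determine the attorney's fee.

$89,832.50

Lead counsel: 71.4 × $770 = $54,978.00
Co-counsel: 18.3 × $540 = $9,882.00
Associate: 60.5 × $360 = $21,780.00
Law clerk: 93.1 × $95 = $8,844.50
Subtotal: $95,484.50
Write-off: 15.7 × $360 = $5,652.00
Total: $95,484.50 − $5,652.00 = $89,832.50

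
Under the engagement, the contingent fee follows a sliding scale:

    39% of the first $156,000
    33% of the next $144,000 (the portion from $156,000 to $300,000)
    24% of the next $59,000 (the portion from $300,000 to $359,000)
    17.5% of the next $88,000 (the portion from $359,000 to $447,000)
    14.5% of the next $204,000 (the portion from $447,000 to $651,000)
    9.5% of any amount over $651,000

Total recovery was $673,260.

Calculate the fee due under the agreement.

$169,614.70

First $156,000 at 39% = $60,840.00
Next $144,000 at 33% = $47,520.00
Next $59,000 at 24% = $14,160.00
Next $88,000 at 17.5% = $15,400.00
Next $204,000 at 14.5% = $29,580.00
Remaining $22,260 at 9.5% = $2,114.70
Fee: $60,840.00 + $47,520.00 + $14,160.00 + $15,400.00 + $29,580.00 + $2,114.70 = $169,614.70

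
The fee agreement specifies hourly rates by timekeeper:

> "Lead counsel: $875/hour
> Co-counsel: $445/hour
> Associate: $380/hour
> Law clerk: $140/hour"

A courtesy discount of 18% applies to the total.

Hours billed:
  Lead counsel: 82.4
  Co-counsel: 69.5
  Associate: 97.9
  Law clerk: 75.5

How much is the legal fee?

$123,655.59

Lead counsel: 82.4 × $875 = $72,100.00
Co-counsel: 69.5 × $445 = $30,927.50
Associate: 97.9 × $380 = $37,202.00
Law clerk: 75.5 × $140 = $10,570.00
Subtotal: $150,799.50
Less 18% discount: −$27,143.91
Total: $150,799.50 − $27,143.91 = $123,655.59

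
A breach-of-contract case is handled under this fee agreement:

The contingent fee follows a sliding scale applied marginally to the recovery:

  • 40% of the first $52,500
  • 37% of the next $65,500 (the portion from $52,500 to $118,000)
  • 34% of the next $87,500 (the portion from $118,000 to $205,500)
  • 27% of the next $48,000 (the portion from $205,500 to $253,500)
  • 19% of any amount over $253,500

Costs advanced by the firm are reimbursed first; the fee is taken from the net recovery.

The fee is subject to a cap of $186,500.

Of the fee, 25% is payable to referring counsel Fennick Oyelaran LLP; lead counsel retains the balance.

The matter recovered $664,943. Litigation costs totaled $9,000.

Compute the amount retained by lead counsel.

$123,306.88

Fee base (net of costs): $664,943 − $9,000 = $655,943
First $52,500 at 40% = $21,000.00
Next $65,500 at 37% = $24,235.00
Next $87,500 at 34% = $29,750.00
Next $48,000 at 27% = $12,960.00
Remaining $402,443 at 19% = $76,464.17
Fee: $21,000.00 + $24,235.00 + $29,750.00 + $12,960.00 + $76,464.17 = $164,409.17
$164,409.17 is under the $186,500 cap.
Referral share: 25% of $164,409.17 = $41,102.29; lead counsel retains $164,409.17 − $41,102.29 = $123,306.88.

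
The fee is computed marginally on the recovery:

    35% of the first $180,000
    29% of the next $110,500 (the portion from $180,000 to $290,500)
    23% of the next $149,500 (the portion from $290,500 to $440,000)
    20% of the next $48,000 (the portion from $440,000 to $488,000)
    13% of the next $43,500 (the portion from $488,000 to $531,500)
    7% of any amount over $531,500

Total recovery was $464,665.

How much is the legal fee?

$134,363.00

First $180,000 at 35% = $63,000.00
Next $110,500 at 29% = $32,045.00
Next $149,500 at 23% = $34,385.00
Remaining $24,665 at 20% = $4,933.00
Fee: $63,000.00 + $32,045.00 + $34,385.00 + $4,933.00 = $134,363.00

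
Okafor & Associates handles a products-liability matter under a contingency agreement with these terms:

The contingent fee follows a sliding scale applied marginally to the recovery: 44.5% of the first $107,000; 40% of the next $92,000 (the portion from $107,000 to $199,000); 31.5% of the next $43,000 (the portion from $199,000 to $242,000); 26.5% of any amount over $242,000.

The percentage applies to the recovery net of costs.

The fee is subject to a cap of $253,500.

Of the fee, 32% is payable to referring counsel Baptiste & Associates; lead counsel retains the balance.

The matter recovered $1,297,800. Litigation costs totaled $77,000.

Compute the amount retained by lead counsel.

$172,380.00

Fee base (net of costs): $1,297,800 − $77,000 = $1,220,800
First $107,000 at 44.5% = $47,615.00
Next $92,000 at 40% = $36,800.00
Next $43,000 at 31.5% = $13,545.00
Remaining $978,800 at 26.5% = $259,382.00
Fee: $47,615.00 + $36,800.00 + $13,545.00 + $259,382.00 = $357,342.00
$357,342.00 exceeds the $253,500 cap, so the fee is capped at $253,500.00.
Referral share: 32% of $253,500.00 = $81,120.00; lead counsel retains $253,500.00 − $81,120.00 = $172,380.00.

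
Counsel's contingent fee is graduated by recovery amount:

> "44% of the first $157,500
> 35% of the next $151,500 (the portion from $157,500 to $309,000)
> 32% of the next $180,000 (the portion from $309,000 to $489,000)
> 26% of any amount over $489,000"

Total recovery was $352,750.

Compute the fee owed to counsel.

$136,325.00

First $157,500 at 44% = $69,300.00
Next $151,500 at 35% = $53,025.00
Remaining $43,750 at 32% = $14,000.00
Fee: $69,300.00 + $53,025.00 + $14,000.00 = $136,325.00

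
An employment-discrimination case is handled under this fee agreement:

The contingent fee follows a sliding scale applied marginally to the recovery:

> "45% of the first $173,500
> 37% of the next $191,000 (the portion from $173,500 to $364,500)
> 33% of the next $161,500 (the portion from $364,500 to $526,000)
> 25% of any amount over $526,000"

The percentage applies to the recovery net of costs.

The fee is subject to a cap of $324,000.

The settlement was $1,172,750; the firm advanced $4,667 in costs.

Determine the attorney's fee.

Fee base (net of costs): $1,172,750 − $4,667 = $1,168,083
First $173,500 at 45% = $78,075.00
Next $191,000 at 37% = $70,670.00
Next $161,500 at 33% = $53,295.00
Remaining $642,083 at 25% = $160,520.75
Fee: $78,075.00 + $70,670.00 + $53,295.00 + $160,520.75 = $362,560.75
$362,560.75 exceeds the $324,000 cap, so the fee is capped at $324,000.00.

$324,000.00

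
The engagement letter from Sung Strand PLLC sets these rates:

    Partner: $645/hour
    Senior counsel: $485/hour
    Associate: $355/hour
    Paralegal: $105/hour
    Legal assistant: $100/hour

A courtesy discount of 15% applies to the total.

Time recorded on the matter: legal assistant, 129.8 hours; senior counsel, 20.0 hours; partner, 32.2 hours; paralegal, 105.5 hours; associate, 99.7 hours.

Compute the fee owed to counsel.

Partner: 32.2 × $645 = $20,769.00
Senior counsel: 20.0 × $485 = $9,700.00
Associate: 99.7 × $355 = $35,393.50
Paralegal: 105.5 × $105 = $11,077.50
Legal assistant: 129.8 × $100 = $12,980.00
Subtotal: $89,920.00
Less 15% discount: −$13,488.00
Total: $89,920.00 − $13,488.00 = $76,432.00

$76,432.00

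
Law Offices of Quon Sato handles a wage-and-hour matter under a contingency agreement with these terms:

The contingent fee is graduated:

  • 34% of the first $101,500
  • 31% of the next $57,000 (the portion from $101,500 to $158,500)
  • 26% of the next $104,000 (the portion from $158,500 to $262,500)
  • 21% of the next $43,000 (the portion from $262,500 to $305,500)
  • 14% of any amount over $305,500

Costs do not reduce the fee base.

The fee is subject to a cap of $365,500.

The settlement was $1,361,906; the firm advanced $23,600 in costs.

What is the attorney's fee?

$236,146.84

Fee base is the gross recovery, $1,361,906; costs are reimbursed separately.
First $101,500 at 34% = $34,510.00
Next $57,000 at 31% = $17,670.00
Next $104,000 at 26% = $27,040.00
Next $43,000 at 21% = $9,030.00
Remaining $1,056,406 at 14% = $147,896.84
Fee: $34,510.00 + $17,670.00 + $27,040.00 + $9,030.00 + $147,896.84 = $236,146.84
$236,146.84 is under the $365,500 cap.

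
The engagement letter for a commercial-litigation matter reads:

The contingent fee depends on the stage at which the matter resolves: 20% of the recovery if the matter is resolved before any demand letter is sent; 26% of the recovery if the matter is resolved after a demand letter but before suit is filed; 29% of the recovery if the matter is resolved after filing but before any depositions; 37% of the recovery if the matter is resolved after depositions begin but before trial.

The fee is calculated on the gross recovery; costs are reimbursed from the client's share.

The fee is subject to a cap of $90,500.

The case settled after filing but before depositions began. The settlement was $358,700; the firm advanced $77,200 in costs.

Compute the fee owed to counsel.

Fee base is the gross recovery, $358,700; costs are reimbursed separately.
The matter settled after filing but before depositions began, so the 29% rate applies.
$358,700 × 29% = $104,023.00
$104,023.00 exceeds the $90,500 cap, so the fee is capped at $90,500.00.

$90,500.00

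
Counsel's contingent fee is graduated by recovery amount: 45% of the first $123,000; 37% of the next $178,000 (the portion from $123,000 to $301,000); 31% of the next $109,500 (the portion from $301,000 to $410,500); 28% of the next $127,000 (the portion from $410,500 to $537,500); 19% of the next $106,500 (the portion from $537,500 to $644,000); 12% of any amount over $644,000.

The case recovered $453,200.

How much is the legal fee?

$167,111.00

First $123,000 at 45% = $55,350.00
Next $178,000 at 37% = $65,860.00
Next $109,500 at 31% = $33,945.00
Remaining $42,700 at 28% = $11,956.00
Fee: $55,350.00 + $65,860.00 + $33,945.00 + $11,956.00 = $167,111.00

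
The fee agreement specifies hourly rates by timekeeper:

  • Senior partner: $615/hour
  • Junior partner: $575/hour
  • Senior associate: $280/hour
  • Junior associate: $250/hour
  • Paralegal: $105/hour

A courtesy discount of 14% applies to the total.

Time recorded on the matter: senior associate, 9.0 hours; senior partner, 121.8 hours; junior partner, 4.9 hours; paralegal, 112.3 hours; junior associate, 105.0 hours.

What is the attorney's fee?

Senior partner: 121.8 × $615 = $74,907.00
Junior partner: 4.9 × $575 = $2,817.50
Senior associate: 9.0 × $280 = $2,520.00
Junior associate: 105.0 × $250 = $26,250.00
Paralegal: 112.3 × $105 = $11,791.50
Subtotal: $118,286.00
Less 14% discount: −$16,560.04
Total: $118,286.00 − $16,560.04 = $101,725.96

$101,725.96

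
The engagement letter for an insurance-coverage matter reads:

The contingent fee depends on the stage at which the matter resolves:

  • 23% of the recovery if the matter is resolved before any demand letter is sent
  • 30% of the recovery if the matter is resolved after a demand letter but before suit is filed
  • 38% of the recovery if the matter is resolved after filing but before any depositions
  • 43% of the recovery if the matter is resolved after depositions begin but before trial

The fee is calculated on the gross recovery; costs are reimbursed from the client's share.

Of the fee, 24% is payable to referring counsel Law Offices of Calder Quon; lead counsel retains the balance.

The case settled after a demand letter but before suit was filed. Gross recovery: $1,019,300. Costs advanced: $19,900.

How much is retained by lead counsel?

Fee base is the gross recovery, $1,019,300; costs are reimbursed separately.
The matter settled after a demand letter but before suit was filed, so the 30% rate applies.
$1,019,300 × 30% = $305,790.00
Referral share: 24% of $305,790.00 = $73,389.60; lead counsel retains $305,790.00 − $73,389.60 = $232,400.40.

$232,400.40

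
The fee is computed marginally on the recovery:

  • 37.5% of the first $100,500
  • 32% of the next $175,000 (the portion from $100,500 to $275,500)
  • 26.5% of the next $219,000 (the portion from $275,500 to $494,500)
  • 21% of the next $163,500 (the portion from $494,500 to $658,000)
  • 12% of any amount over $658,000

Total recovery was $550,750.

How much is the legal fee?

First $100,500 at 37.5% = $37,687.50
Next $175,000 at 32% = $56,000.00
Next $219,000 at 26.5% = $58,035.00
Remaining $56,250 at 21% = $11,812.50
Fee: $37,687.50 + $56,000.00 + $58,035.00 + $11,812.50 = $163,535.00

$163,535.00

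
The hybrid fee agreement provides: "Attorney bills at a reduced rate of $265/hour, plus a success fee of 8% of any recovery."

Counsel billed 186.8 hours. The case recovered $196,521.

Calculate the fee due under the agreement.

Hourly: 186.8 × $265 = $49,502.00
Success fee: 8% of $196,521 = $15,721.68
Total: $49,502.00 + $15,721.68 = $65,223.68

$65,223.68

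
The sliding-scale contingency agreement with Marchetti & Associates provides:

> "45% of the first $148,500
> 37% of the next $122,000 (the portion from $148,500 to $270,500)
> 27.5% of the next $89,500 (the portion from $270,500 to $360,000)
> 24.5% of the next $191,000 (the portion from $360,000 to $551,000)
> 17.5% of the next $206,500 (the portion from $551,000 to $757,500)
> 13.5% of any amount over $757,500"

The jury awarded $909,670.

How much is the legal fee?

$240,052.95

First $148,500 at 45% = $66,825.00
Next $122,000 at 37% = $45,140.00
Next $89,500 at 27.5% = $24,612.50
Next $191,000 at 24.5% = $46,795.00
Next $206,500 at 17.5% = $36,137.50
Remaining $152,170 at 13.5% = $20,542.95
Fee: $66,825.00 + $45,140.00 + $24,612.50 + $46,795.00 + $36,137.50 + $20,542.95 = $240,052.95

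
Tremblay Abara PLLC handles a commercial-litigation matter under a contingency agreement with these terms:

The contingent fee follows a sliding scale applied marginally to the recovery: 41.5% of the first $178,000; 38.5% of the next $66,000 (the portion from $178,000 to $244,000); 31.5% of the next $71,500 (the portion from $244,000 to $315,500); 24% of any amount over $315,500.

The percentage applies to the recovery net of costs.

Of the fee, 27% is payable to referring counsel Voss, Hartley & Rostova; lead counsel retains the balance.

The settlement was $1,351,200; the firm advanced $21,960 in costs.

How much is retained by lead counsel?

$266,523.07

Fee base (net of costs): $1,351,200 − $21,960 = $1,329,240
First $178,000 at 41.5% = $73,870.00
Next $66,000 at 38.5% = $25,410.00
Next $71,500 at 31.5% = $22,522.50
Remaining $1,013,740 at 24% = $243,297.60
Fee: $73,870.00 + $25,410.00 + $22,522.50 + $243,297.60 = $365,100.10
Referral share: 27% of $365,100.10 = $98,577.03; lead counsel retains $365,100.10 − $98,577.03 = $266,523.07.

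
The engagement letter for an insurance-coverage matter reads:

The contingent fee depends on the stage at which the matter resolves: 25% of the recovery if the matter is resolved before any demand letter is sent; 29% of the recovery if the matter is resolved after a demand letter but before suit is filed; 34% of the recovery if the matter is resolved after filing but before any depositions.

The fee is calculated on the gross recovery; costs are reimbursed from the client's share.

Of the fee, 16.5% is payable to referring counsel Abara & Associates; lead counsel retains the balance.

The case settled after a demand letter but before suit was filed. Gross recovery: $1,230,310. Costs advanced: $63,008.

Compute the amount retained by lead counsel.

$297,919.57

Fee base is the gross recovery, $1,230,310; costs are reimbursed separately.
The matter settled after a demand letter but before suit was filed, so the 29% rate applies.
$1,230,310 × 29% = $356,789.90
Referral share: 16.5% of $356,789.90 = $58,870.33; lead counsel retains $356,789.90 − $58,870.33 = $297,919.57.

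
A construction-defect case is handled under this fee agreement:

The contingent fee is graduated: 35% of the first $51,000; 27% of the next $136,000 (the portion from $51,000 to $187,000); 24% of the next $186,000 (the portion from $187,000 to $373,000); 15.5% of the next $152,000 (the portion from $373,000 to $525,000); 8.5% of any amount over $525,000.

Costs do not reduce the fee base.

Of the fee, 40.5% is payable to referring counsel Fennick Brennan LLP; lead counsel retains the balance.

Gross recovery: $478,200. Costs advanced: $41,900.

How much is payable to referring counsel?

$46,783.98

Fee base is the gross recovery, $478,200; costs are reimbursed separately.
First $51,000 at 35% = $17,850.00
Next $136,000 at 27% = $36,720.00
Next $186,000 at 24% = $44,640.00
Remaining $105,200 at 15.5% = $16,306.00
Fee: $17,850.00 + $36,720.00 + $44,640.00 + $16,306.00 = $115,516.00
Referral share: 40.5% of $115,516.00 = $46,783.98; lead counsel retains $115,516.00 − $46,783.98 = $68,732.02.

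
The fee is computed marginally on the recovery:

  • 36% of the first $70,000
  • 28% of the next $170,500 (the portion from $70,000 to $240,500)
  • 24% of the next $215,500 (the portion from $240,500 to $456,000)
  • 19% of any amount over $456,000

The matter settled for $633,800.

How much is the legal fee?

$158,442.00

First $70,000 at 36% = $25,200.00
Next $170,500 at 28% = $47,740.00
Next $215,500 at 24% = $51,720.00
Remaining $177,800 at 19% = $33,782.00
Fee: $25,200.00 + $47,740.00 + $51,720.00 + $33,782.00 = $158,442.00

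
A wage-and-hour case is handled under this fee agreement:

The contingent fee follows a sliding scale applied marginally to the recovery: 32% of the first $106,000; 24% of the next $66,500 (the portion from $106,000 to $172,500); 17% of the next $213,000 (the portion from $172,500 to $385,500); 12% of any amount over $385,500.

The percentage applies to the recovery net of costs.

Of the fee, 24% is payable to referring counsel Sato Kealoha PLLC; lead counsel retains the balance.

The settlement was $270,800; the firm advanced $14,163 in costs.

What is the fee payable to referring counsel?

Fee base (net of costs): $270,800 − $14,163 = $256,637
First $106,000 at 32% = $33,920.00
Next $66,500 at 24% = $15,960.00
Remaining $84,137 at 17% = $14,303.29
Fee: $33,920.00 + $15,960.00 + $14,303.29 = $64,183.29
Referral share: 24% of $64,183.29 = $15,403.99; lead counsel retains $64,183.29 − $15,403.99 = $48,779.30.

$15,403.99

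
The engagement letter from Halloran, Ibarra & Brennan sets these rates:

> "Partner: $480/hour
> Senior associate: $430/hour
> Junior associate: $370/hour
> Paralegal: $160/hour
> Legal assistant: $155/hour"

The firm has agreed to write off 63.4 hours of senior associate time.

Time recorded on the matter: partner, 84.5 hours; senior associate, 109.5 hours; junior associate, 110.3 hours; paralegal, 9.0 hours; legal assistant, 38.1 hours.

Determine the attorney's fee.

Partner: 84.5 × $480 = $40,560.00
Senior associate: 109.5 × $430 = $47,085.00
Junior associate: 110.3 × $370 = $40,811.00
Paralegal: 9.0 × $160 = $1,440.00
Legal assistant: 38.1 × $155 = $5,905.50
Subtotal: $135,801.50
Write-off: 63.4 × $430 = $27,262.00
Total: $135,801.50 − $27,262.00 = $108,539.50

$108,539.50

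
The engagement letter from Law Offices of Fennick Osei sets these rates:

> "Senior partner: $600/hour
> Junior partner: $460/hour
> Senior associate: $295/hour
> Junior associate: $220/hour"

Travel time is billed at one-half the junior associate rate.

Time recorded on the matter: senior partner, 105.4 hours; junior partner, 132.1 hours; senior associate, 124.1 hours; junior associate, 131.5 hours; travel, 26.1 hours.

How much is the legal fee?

Senior partner: 105.4 × $600 = $63,240.00
Junior partner: 132.1 × $460 = $60,766.00
Senior associate: 124.1 × $295 = $36,609.50
Junior associate: 131.5 × $220 = $28,930.00
Subtotal: $63,240.00 + $60,766.00 + $36,609.50 + $28,930.00 = $189,545.50
Travel: 26.1 × ($220 ÷ 2) = 26.1 × $110.00 = $2,871.00
Total: $189,545.50 + $2,871.00 = $192,416.50

$192,416.50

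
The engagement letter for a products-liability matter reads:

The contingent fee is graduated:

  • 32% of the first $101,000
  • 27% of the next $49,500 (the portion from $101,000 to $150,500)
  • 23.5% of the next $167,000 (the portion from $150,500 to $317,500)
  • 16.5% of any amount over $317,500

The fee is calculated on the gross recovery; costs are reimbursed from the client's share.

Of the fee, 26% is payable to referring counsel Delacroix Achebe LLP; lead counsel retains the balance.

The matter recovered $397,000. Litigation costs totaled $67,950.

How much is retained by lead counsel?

$72,555.15

Fee base is the gross recovery, $397,000; costs are reimbursed separately.
First $101,000 at 32% = $32,320.00
Next $49,500 at 27% = $13,365.00
Next $167,000 at 23.5% = $39,245.00
Remaining $79,500 at 16.5% = $13,117.50
Fee: $32,320.00 + $13,365.00 + $39,245.00 + $13,117.50 = $98,047.50
Referral share: 26% of $98,047.50 = $25,492.35; lead counsel retains $98,047.50 − $25,492.35 = $72,555.15.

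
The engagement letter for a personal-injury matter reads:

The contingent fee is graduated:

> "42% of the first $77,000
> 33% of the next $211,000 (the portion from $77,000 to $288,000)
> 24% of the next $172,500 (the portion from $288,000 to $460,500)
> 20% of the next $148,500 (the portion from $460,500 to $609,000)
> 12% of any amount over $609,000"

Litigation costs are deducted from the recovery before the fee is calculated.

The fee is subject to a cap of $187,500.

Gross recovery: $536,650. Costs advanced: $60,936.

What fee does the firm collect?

Fee base (net of costs): $536,650 − $60,936 = $475,714
First $77,000 at 42% = $32,340.00
Next $211,000 at 33% = $69,630.00
Next $172,500 at 24% = $41,400.00
Remaining $15,214 at 20% = $3,042.80
Fee: $32,340.00 + $69,630.00 + $41,400.00 + $3,042.80 = $146,412.80
$146,412.80 is under the $187,500 cap.

$146,412.80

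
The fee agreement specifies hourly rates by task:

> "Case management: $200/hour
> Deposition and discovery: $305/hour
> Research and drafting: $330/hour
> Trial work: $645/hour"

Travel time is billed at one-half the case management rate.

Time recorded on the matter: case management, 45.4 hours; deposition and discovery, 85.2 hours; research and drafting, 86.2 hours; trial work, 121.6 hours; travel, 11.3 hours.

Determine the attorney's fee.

$143,074.00

Case management: 45.4 × $200 = $9,080.00
Deposition and discovery: 85.2 × $305 = $25,986.00
Research and drafting: 86.2 × $330 = $28,446.00
Trial work: 121.6 × $645 = $78,432.00
Subtotal: $9,080.00 + $25,986.00 + $28,446.00 + $78,432.00 = $141,944.00
Travel: 11.3 × ($200 ÷ 2) = 11.3 × $100.00 = $1,130.00
Total: $141,944.00 + $1,130.00 = $143,074.00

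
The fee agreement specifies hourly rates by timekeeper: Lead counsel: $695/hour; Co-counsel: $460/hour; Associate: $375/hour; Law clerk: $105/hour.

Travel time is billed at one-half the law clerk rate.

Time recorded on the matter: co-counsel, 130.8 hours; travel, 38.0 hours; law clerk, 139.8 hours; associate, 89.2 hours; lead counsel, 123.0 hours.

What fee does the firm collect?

Lead counsel: 123.0 × $695 = $85,485.00
Co-counsel: 130.8 × $460 = $60,168.00
Associate: 89.2 × $375 = $33,450.00
Law clerk: 139.8 × $105 = $14,679.00
Subtotal: $85,485.00 + $60,168.00 + $33,450.00 + $14,679.00 = $193,782.00
Travel: 38.0 × ($105 ÷ 2) = 38.0 × $52.50 = $1,995.00
Total: $193,782.00 + $1,995.00 = $195,777.00

$195,777.00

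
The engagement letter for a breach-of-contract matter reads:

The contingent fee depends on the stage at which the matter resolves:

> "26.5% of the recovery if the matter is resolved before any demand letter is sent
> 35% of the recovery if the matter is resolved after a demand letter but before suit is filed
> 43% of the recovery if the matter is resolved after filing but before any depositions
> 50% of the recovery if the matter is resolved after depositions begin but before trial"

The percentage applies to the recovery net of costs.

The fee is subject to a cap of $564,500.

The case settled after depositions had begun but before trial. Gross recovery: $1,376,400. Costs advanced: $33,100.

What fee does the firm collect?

$564,500.00

Fee base (net of costs): $1,376,400 − $33,100 = $1,343,300
The matter settled after depositions had begun but before trial, so the 50% rate applies.
$1,343,300 × 50% = $671,650.00
$671,650.00 exceeds the $564,500 cap, so the fee is capped at $564,500.00.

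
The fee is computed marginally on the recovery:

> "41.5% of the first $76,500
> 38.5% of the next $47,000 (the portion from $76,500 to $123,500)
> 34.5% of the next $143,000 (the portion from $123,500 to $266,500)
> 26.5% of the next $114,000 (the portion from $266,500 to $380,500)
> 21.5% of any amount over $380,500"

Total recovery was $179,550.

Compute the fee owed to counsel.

First $76,500 at 41.5% = $31,747.50
Next $47,000 at 38.5% = $18,095.00
Remaining $56,050 at 34.5% = $19,337.25
Fee: $31,747.50 + $18,095.00 + $19,337.25 = $69,179.75

$69,179.75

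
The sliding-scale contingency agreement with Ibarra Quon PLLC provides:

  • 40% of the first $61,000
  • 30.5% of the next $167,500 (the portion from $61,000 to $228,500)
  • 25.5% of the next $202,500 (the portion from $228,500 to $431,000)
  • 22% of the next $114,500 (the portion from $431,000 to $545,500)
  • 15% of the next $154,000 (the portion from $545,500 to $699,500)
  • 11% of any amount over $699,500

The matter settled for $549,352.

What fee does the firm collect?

First $61,000 at 40% = $24,400.00
Next $167,500 at 30.5% = $51,087.50
Next $202,500 at 25.5% = $51,637.50
Next $114,500 at 22% = $25,190.00
Remaining $3,852 at 15% = $577.80
Fee: $24,400.00 + $51,087.50 + $51,637.50 + $25,190.00 + $577.80 = $152,892.80

$152,892.80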